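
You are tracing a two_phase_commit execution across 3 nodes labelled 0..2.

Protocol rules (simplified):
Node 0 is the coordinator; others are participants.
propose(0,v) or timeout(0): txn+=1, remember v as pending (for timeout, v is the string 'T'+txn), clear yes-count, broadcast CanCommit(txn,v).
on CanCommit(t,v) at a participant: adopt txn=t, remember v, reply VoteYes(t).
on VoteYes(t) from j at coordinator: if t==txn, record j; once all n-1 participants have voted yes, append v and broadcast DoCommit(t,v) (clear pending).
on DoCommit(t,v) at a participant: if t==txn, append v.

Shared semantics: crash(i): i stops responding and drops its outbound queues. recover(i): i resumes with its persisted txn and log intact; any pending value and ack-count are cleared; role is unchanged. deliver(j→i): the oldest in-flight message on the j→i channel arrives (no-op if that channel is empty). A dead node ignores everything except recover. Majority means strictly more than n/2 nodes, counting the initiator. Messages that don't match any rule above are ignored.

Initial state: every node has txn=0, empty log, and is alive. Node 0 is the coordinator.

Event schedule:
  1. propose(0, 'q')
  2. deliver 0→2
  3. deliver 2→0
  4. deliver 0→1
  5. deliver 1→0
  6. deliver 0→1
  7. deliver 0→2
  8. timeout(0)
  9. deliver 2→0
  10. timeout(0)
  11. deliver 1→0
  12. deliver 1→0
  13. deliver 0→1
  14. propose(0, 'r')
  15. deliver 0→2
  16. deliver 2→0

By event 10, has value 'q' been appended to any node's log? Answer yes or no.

e1 propose(0,'q'): 0[coor,t=1,-]
e2 deliver 0→2: 2[part,t=1,-]
e3 deliver 2→0: ·
e4 deliver 0→1: 1[part,t=1,-]
e5 deliver 1→0: 0[coor,t=1,q]
e6 deliver 0→1: 1[part,t=1,q]
e7 deliver 0→2: 2[part,t=1,q]
e8 timeout(0): 0[coor,t=2,q]
e9 deliver 2→0: ·
e10 timeout(0): 0[coor,t=3,q]

yes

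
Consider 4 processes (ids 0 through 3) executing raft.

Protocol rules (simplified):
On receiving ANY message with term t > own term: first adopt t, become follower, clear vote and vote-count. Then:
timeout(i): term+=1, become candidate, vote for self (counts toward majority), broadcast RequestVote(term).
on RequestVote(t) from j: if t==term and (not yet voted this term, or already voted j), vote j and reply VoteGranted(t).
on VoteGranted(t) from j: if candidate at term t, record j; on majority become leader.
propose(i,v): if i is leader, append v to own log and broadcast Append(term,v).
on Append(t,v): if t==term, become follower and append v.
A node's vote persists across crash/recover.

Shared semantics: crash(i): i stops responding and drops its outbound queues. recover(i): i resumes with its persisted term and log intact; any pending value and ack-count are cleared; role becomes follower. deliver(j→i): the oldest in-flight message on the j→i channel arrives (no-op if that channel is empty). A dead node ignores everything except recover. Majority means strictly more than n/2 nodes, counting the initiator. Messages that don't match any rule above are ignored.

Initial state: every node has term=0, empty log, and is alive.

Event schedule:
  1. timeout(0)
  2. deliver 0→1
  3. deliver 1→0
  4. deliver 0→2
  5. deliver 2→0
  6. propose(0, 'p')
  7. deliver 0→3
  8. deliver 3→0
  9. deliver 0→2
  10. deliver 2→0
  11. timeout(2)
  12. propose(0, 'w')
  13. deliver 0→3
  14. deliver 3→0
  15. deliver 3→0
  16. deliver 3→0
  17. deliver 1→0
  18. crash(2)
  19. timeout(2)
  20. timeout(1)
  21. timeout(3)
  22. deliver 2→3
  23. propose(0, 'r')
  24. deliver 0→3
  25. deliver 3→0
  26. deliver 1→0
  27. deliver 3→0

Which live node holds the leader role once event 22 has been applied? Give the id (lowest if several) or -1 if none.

0

after 1 — timeout(0): n0:cand/t1/[-]
after 2 — deliver 0→1: n1:foll/t1/[-]
after 3 — deliver 1→0: ·
after 4 — deliver 0→2: n2:foll/t1/[-]
after 5 — deliver 2→0: n0:lead/t1/[-]
after 6 — propose(0,'p'): n0:lead/t1/[p]
after 7 — deliver 0→3: n3:foll/t1/[-]
after 8 — deliver 3→0: ·
after 9 — deliver 0→2: n2:foll/t1/[p]
after 10 — deliver 2→0: ·
after 11 — timeout(2): n2:cand/t2/[p]
after 12 — propose(0,'w'): n0:lead/t1/[p,w]
after 13 — deliver 0→3: n3:foll/t1/[p]
after 14 — deliver 3→0: ·
after 15 — deliver 3→0: ·
after 16 — deliver 3→0: ·
after 17 — deliver 1→0: ·
after 18 — crash(2): n2:✗cand/t2/[p]
after 19 — timeout(2): ·
after 20 — timeout(1): n1:cand/t2/[-]
after 21 — timeout(3): n3:cand/t2/[p]
after 22 — deliver 2→3: ·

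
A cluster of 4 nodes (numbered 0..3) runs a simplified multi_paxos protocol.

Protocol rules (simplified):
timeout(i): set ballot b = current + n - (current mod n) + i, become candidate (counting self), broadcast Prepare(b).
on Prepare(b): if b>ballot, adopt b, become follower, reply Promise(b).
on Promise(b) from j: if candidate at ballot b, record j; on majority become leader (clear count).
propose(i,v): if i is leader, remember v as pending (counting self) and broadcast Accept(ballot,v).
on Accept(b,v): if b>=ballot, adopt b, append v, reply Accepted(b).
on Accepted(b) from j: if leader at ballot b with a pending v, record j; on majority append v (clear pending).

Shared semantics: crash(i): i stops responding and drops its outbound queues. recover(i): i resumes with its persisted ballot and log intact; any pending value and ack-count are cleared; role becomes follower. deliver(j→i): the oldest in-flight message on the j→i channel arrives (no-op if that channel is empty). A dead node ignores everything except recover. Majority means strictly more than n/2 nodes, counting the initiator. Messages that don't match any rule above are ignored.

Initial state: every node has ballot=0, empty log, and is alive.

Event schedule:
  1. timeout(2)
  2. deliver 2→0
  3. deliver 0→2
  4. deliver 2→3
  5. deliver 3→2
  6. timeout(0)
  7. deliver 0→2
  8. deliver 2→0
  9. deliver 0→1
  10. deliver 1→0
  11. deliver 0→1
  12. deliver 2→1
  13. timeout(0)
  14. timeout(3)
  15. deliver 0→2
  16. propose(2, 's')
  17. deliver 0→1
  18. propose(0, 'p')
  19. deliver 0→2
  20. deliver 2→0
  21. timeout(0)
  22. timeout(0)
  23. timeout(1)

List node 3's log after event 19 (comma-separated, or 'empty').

empty

e1 timeout(2): 2[cand,b=6,-]
e2 deliver 2→0: 0[foll,b=6,-]
e3 deliver 0→2: ·
e4 deliver 2→3: 3[foll,b=6,-]
e5 deliver 3→2: 2[lead,b=6,-]
e6 timeout(0): 0[cand,b=8,-]
e7 deliver 0→2: 2[foll,b=8,-]
e8 deliver 2→0: ·
e9 deliver 0→1: 1[foll,b=8,-]
e10 deliver 1→0: 0[lead,b=8,-]
e11 deliver 0→1: ·
e12 deliver 2→1: ·
e13 timeout(0): 0[cand,b=12,-]
e14 timeout(3): 3[cand,b=11,-]
e15 deliver 0→2: 2[foll,b=12,-]
e16 propose(2,'s'): ·
e17 deliver 0→1: 1[foll,b=12,-]
e18 propose(0,'p'): ·
e19 deliver 0→2: ·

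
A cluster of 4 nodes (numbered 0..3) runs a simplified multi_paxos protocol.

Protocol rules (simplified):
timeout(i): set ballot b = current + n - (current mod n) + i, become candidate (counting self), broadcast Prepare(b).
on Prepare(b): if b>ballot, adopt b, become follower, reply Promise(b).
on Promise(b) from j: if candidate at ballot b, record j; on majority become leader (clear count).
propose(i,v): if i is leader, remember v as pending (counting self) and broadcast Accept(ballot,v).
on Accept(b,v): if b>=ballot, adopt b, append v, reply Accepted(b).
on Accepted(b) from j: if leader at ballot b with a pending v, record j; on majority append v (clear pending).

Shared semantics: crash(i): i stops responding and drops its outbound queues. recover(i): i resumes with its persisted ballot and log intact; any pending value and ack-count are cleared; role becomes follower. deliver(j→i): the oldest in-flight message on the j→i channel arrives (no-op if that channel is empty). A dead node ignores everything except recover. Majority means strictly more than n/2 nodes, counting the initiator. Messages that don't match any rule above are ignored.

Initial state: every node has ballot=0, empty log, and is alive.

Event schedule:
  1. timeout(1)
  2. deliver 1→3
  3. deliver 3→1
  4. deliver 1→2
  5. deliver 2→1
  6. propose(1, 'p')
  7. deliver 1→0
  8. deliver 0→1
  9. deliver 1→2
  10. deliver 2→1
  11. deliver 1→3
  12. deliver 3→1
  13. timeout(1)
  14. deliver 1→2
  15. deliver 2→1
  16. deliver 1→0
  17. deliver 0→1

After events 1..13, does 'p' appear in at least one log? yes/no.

yes

1. timeout(1):  <1:cand b5 ->
2. deliver 1→3:  <3:foll b5 ->
3. deliver 3→1:  nop
4. deliver 1→2:  <2:foll b5 ->
5. deliver 2→1:  <1:lead b5 ->
6. propose(1,'p'):  nop
7. deliver 1→0:  <0:foll b5 ->
8. deliver 0→1:  nop
9. deliver 1→2:  <2:foll b5 p>
10. deliver 2→1:  nop
11. deliver 1→3:  <3:foll b5 p>
12. deliver 3→1:  <1:lead b5 p>
13. timeout(1):  <1:cand b9 p>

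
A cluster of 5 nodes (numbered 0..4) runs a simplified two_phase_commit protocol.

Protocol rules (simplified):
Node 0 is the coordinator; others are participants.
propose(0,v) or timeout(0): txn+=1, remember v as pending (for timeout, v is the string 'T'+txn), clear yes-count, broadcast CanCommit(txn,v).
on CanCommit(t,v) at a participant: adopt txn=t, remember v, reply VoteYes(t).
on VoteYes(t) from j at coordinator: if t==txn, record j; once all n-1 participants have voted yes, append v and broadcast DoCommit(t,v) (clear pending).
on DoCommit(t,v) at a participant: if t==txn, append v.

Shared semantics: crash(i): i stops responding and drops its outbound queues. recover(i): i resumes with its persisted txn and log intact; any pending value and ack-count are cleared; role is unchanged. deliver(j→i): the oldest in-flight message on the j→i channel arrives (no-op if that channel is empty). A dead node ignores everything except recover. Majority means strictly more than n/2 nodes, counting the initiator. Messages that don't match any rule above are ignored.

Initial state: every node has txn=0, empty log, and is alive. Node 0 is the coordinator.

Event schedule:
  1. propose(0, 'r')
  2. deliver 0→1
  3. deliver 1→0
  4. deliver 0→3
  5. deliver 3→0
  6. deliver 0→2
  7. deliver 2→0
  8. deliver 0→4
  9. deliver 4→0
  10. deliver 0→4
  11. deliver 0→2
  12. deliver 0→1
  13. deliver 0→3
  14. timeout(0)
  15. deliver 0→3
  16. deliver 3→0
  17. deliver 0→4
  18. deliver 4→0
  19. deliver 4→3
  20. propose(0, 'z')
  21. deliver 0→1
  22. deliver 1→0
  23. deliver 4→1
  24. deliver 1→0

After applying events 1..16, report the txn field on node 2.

[1] propose(0,'r') → N0(coor t1 [-])
[2] deliver 0→1 → N1(part t1 [-])
[3] deliver 1→0 → ∅
[4] deliver 0→3 → N3(part t1 [-])
[5] deliver 3→0 → ∅
[6] deliver 0→2 → N2(part t1 [-])
[7] deliver 2→0 → ∅
[8] deliver 0→4 → N4(part t1 [-])
[9] deliver 4→0 → N0(coor t1 [r])
[10] deliver 0→4 → N4(part t1 [r])
[11] deliver 0→2 → N2(part t1 [r])
[12] deliver 0→1 → N1(part t1 [r])
[13] deliver 0→3 → N3(part t1 [r])
[14] timeout(0) → N0(coor t2 [r])
[15] deliver 0→3 → N3(part t2 [r])
[16] deliver 3→0 → ∅

1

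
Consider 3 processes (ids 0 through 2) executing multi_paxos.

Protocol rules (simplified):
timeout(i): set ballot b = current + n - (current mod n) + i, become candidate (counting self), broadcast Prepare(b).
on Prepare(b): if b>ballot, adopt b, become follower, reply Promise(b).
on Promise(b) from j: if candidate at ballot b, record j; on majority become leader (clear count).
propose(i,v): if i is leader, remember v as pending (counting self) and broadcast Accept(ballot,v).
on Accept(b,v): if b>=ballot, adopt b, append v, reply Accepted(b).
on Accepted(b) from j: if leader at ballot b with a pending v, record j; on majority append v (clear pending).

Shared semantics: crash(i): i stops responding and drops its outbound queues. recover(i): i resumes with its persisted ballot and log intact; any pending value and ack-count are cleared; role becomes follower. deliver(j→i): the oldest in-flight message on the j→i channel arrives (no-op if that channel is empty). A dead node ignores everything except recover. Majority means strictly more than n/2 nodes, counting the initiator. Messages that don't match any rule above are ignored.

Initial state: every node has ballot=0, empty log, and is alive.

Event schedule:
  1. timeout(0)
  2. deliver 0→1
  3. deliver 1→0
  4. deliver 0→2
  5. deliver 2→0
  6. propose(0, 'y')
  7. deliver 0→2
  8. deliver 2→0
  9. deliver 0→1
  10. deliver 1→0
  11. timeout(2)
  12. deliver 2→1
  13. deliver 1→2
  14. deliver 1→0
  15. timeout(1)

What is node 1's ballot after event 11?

3

after 1 — timeout(0): n0:cand/b3/[-]
after 2 — deliver 0→1: n1:foll/b3/[-]
after 3 — deliver 1→0: n0:lead/b3/[-]
after 4 — deliver 0→2: n2:foll/b3/[-]
after 5 — deliver 2→0: ·
after 6 — propose(0,'y'): ·
after 7 — deliver 0→2: n2:foll/b3/[y]
after 8 — deliver 2→0: n0:lead/b3/[y]
after 9 — deliver 0→1: n1:foll/b3/[y]
after 10 — deliver 1→0: ·
after 11 — timeout(2): n2:cand/b8/[y]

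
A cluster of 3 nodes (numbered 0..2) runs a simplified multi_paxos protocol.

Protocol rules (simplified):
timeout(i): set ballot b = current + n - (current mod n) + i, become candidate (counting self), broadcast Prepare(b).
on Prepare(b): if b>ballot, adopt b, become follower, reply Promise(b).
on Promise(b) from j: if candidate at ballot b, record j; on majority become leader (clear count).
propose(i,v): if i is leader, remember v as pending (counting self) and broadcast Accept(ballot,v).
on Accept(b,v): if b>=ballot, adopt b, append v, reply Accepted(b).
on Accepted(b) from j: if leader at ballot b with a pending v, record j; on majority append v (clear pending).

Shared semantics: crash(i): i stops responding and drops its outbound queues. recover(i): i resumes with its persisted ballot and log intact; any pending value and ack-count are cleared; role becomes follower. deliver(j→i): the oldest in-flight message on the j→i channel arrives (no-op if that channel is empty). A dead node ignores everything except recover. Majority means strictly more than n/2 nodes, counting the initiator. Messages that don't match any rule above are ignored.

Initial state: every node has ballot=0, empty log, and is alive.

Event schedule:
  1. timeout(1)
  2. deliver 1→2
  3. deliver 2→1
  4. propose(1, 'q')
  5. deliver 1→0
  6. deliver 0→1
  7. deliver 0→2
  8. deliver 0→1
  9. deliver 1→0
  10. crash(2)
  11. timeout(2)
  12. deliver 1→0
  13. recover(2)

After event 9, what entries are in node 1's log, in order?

empty

1. timeout(1):  <1:cand b4 ->
2. deliver 1→2:  <2:foll b4 ->
3. deliver 2→1:  <1:lead b4 ->
4. propose(1,'q'):  nop
5. deliver 1→0:  <0:foll b4 ->
6. deliver 0→1:  nop
7. deliver 0→2:  nop
8. deliver 0→1:  nop
9. deliver 1→0:  <0:foll b4 q>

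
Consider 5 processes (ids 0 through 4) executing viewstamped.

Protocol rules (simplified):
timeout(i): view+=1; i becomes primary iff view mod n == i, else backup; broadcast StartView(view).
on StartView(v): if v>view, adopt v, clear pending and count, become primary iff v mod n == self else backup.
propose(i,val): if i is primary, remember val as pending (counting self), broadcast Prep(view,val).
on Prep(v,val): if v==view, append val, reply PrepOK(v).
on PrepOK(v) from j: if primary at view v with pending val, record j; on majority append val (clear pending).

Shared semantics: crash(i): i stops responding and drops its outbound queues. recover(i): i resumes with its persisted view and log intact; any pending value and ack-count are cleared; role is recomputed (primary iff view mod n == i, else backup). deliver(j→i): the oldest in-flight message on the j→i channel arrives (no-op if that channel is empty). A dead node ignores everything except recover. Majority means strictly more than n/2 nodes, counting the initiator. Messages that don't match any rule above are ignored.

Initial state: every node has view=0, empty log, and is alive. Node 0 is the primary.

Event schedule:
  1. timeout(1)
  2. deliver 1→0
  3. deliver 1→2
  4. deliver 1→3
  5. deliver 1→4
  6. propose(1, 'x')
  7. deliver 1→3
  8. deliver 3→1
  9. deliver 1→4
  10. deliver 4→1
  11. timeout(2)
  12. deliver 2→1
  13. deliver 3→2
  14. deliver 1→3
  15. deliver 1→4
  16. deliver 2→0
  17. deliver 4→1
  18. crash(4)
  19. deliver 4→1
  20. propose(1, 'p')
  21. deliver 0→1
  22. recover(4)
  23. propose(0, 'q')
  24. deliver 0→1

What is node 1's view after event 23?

2

[1] timeout(1) → N1(prim v1 [-])
[2] deliver 1→0 → N0(back v1 [-])
[3] deliver 1→2 → N2(back v1 [-])
[4] deliver 1→3 → N3(back v1 [-])
[5] deliver 1→4 → N4(back v1 [-])
[6] propose(1,'x') → ∅
[7] deliver 1→3 → N3(back v1 [x])
[8] deliver 3→1 → ∅
[9] deliver 1→4 → N4(back v1 [x])
[10] deliver 4→1 → N1(prim v1 [x])
[11] timeout(2) → N2(prim v2 [-])
[12] deliver 2→1 → N1(back v2 [x])
[13] deliver 3→2 → ∅
[14] deliver 1→3 → ∅
[15] deliver 1→4 → ∅
[16] deliver 2→0 → N0(back v2 [-])
[17] deliver 4→1 → ∅
[18] crash(4) → N4(✗back v1 [x])
[19] deliver 4→1 → ∅
[20] propose(1,'p') → ∅
[21] deliver 0→1 → ∅
[22] recover(4) → N4(back v1 [x])
[23] propose(0,'q') → ∅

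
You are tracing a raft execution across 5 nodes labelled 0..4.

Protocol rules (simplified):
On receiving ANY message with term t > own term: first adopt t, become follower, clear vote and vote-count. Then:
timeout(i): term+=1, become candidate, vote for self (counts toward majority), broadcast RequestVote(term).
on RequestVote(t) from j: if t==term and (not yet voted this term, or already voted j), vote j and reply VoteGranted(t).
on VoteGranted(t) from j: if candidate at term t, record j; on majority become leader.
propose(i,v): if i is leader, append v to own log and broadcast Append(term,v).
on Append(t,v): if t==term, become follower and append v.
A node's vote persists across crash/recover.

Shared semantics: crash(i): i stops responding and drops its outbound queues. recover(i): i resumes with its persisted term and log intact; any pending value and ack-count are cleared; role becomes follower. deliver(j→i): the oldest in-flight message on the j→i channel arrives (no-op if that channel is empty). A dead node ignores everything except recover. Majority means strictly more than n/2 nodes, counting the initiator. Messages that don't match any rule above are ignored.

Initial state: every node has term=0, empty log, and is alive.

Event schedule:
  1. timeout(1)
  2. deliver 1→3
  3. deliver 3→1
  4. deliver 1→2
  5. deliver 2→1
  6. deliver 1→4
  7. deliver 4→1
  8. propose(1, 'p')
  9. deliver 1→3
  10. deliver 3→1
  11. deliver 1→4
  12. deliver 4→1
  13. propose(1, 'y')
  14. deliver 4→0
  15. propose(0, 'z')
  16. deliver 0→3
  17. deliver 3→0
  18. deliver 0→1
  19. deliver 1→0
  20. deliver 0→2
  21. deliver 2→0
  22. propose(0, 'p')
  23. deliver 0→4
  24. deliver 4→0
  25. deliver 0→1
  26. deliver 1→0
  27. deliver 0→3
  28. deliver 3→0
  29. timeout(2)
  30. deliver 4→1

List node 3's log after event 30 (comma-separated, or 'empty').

1. timeout(1):  <1:cand t1 ->
2. deliver 1→3:  <3:foll t1 ->
3. deliver 3→1:  nop
4. deliver 1→2:  <2:foll t1 ->
5. deliver 2→1:  <1:lead t1 ->
6. deliver 1→4:  <4:foll t1 ->
7. deliver 4→1:  nop
8. propose(1,'p'):  <1:lead t1 p>
9. deliver 1→3:  <3:foll t1 p>
10. deliver 3→1:  nop
11. deliver 1→4:  <4:foll t1 p>
12. deliver 4→1:  nop
13. propose(1,'y'):  <1:lead t1 p,y>
14. deliver 4→0:  nop
15. propose(0,'z'):  nop
16. deliver 0→3:  nop
17. deliver 3→0:  nop
18. deliver 0→1:  nop
19. deliver 1→0:  <0:foll t1 ->
20. deliver 0→2:  nop
21. deliver 2→0:  nop
22. propose(0,'p'):  nop
23. deliver 0→4:  nop
24. deliver 4→0:  nop
25. deliver 0→1:  nop
26. deliver 1→0:  <0:foll t1 p>
27. deliver 0→3:  nop
28. deliver 3→0:  nop
29. timeout(2):  <2:cand t2 ->
30. deliver 4→1:  nop

p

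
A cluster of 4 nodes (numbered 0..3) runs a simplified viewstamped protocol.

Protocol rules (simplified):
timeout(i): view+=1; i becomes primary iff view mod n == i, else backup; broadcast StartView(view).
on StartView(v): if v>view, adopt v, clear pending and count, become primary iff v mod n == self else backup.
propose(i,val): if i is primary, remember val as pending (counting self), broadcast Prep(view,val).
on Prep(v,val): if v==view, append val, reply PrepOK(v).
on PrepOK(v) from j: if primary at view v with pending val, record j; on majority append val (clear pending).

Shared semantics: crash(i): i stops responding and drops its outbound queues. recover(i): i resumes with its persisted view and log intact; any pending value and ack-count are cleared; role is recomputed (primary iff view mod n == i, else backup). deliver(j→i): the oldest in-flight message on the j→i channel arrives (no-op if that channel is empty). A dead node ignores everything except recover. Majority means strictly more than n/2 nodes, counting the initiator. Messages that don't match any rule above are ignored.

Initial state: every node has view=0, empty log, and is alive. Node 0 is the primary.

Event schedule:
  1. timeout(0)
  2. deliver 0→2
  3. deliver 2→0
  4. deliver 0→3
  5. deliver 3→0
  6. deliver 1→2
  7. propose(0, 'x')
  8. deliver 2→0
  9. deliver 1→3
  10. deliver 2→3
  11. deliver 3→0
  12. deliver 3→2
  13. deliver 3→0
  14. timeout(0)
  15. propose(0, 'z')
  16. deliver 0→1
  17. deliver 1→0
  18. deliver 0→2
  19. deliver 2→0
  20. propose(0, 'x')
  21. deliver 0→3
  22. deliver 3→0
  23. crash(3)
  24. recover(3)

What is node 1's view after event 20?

[1] timeout(0) → N0(back v1 [-])
[2] deliver 0→2 → N2(back v1 [-])
[3] deliver 2→0 → ∅
[4] deliver 0→3 → N3(back v1 [-])
[5] deliver 3→0 → ∅
[6] deliver 1→2 → ∅
[7] propose(0,'x') → ∅
[8] deliver 2→0 → ∅
[9] deliver 1→3 → ∅
[10] deliver 2→3 → ∅
[11] deliver 3→0 → ∅
[12] deliver 3→2 → ∅
[13] deliver 3→0 → ∅
[14] timeout(0) → N0(back v2 [-])
[15] propose(0,'z') → ∅
[16] deliver 0→1 → N1(prim v1 [-])
[17] deliver 1→0 → ∅
[18] deliver 0→2 → N2(prim v2 [-])
[19] deliver 2→0 → ∅
[20] propose(0,'x') → ∅

1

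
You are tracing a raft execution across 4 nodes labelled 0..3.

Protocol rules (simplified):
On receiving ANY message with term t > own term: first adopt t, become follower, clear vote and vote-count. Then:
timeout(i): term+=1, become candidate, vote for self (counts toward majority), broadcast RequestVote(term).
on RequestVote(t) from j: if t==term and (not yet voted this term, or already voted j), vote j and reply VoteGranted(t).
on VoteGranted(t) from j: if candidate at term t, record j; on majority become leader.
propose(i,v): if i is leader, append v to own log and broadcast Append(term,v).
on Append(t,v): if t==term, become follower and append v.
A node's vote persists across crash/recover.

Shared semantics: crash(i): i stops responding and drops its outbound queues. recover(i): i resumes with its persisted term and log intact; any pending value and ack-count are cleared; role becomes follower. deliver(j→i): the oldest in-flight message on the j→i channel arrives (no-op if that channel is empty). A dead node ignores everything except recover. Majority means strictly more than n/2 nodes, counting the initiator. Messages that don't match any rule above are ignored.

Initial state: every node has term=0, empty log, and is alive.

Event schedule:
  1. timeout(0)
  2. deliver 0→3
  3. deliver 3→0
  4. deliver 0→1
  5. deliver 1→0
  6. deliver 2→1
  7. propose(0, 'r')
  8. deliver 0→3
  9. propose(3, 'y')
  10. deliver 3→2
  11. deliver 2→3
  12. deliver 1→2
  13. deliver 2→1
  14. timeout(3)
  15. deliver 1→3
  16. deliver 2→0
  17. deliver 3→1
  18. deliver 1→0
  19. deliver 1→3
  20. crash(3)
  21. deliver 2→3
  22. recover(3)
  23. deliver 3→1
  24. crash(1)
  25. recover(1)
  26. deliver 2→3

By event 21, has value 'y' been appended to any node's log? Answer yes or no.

no

[1] timeout(0) → N0(cand t1 [-])
[2] deliver 0→3 → N3(foll t1 [-])
[3] deliver 3→0 → ∅
[4] deliver 0→1 → N1(foll t1 [-])
[5] deliver 1→0 → N0(lead t1 [-])
[6] deliver 2→1 → ∅
[7] propose(0,'r') → N0(lead t1 [r])
[8] deliver 0→3 → N3(foll t1 [r])
[9] propose(3,'y') → ∅
[10] deliver 3→2 → ∅
[11] deliver 2→3 → ∅
[12] deliver 1→2 → ∅
[13] deliver 2→1 → ∅
[14] timeout(3) → N3(cand t2 [r])
[15] deliver 1→3 → ∅
[16] deliver 2→0 → ∅
[17] deliver 3→1 → N1(foll t2 [-])
[18] deliver 1→0 → ∅
[19] deliver 1→3 → ∅
[20] crash(3) → N3(✗cand t2 [r])
[21] deliver 2→3 → ∅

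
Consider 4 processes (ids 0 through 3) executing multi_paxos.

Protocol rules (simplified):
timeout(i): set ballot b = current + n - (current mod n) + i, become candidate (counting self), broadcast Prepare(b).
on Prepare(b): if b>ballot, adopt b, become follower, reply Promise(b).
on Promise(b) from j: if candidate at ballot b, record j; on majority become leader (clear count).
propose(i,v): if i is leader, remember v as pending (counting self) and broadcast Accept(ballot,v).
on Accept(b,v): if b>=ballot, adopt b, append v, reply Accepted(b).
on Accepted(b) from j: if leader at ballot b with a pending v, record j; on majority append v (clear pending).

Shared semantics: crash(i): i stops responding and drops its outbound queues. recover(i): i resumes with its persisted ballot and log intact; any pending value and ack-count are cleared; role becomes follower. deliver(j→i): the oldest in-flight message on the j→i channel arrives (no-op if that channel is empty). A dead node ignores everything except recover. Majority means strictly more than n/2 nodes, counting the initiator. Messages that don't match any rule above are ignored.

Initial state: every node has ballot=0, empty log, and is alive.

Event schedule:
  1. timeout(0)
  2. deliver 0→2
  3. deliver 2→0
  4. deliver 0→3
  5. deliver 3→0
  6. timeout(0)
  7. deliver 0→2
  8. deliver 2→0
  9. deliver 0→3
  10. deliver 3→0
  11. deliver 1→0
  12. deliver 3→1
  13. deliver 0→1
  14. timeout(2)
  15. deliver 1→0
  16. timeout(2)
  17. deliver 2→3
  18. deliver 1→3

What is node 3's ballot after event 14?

8

[1] timeout(0) → N0(cand b4 [-])
[2] deliver 0→2 → N2(foll b4 [-])
[3] deliver 2→0 → ∅
[4] deliver 0→3 → N3(foll b4 [-])
[5] deliver 3→0 → N0(lead b4 [-])
[6] timeout(0) → N0(cand b8 [-])
[7] deliver 0→2 → N2(foll b8 [-])
[8] deliver 2→0 → ∅
[9] deliver 0→3 → N3(foll b8 [-])
[10] deliver 3→0 → N0(lead b8 [-])
[11] deliver 1→0 → ∅
[12] deliver 3→1 → ∅
[13] deliver 0→1 → N1(foll b4 [-])
[14] timeout(2) → N2(cand b14 [-])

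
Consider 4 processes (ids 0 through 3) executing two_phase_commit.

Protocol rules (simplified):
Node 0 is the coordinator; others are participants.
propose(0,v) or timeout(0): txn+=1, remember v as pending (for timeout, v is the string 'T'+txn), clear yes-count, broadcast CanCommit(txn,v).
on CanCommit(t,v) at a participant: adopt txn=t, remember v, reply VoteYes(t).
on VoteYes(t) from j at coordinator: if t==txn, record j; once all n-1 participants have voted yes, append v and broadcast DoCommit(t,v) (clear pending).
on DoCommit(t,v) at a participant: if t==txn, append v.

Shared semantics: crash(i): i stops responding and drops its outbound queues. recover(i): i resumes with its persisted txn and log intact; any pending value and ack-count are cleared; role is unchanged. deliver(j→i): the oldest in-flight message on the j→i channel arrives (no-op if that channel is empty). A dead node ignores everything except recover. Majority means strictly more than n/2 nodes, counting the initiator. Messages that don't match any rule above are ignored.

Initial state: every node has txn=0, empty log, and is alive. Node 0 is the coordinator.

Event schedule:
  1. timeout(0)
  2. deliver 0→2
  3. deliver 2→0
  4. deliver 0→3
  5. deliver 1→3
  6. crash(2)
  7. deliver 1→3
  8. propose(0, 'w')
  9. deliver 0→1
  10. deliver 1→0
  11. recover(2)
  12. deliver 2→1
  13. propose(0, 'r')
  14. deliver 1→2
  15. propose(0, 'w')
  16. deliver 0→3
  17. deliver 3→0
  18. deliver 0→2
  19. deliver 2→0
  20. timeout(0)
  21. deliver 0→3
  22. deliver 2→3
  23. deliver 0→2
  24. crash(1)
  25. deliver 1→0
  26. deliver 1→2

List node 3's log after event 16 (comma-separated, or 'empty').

empty

after 1 — timeout(0): n0:coor/t1/[-]
after 2 — deliver 0→2: n2:part/t1/[-]
after 3 — deliver 2→0: ·
after 4 — deliver 0→3: n3:part/t1/[-]
after 5 — deliver 1→3: ·
after 6 — crash(2): n2:✗part/t1/[-]
after 7 — deliver 1→3: ·
after 8 — propose(0,'w'): n0:coor/t2/[-]
after 9 — deliver 0→1: n1:part/t1/[-]
after 10 — deliver 1→0: ·
after 11 — recover(2): n2:part/t1/[-]
after 12 — deliver 2→1: ·
after 13 — propose(0,'r'): n0:coor/t3/[-]
after 14 — deliver 1→2: ·
after 15 — propose(0,'w'): n0:coor/t4/[-]
after 16 — deliver 0→3: n3:part/t2/[-]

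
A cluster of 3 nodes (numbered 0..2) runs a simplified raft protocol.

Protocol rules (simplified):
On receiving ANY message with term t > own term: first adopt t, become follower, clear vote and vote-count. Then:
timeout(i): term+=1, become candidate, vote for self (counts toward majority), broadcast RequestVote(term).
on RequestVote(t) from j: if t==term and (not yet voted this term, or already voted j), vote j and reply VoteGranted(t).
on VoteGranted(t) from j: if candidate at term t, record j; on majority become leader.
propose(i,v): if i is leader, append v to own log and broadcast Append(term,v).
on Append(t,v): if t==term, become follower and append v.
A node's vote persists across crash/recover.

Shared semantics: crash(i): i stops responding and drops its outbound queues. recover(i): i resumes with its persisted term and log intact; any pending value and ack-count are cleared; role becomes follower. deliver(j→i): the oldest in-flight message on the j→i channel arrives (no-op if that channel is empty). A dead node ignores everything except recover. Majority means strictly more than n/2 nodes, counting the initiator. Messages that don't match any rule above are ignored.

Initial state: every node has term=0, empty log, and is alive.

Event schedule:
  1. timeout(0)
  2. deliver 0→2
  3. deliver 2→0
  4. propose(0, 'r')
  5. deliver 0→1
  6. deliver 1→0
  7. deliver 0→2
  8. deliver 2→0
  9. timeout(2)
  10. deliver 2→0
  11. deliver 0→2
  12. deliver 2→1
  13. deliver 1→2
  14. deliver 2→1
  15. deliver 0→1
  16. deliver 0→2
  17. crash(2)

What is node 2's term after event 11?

2

[1] timeout(0) → N0(cand t1 [-])
[2] deliver 0→2 → N2(foll t1 [-])
[3] deliver 2→0 → N0(lead t1 [-])
[4] propose(0,'r') → N0(lead t1 [r])
[5] deliver 0→1 → N1(foll t1 [-])
[6] deliver 1→0 → ∅
[7] deliver 0→2 → N2(foll t1 [r])
[8] deliver 2→0 → ∅
[9] timeout(2) → N2(cand t2 [r])
[10] deliver 2→0 → N0(foll t2 [r])
[11] deliver 0→2 → N2(lead t2 [r])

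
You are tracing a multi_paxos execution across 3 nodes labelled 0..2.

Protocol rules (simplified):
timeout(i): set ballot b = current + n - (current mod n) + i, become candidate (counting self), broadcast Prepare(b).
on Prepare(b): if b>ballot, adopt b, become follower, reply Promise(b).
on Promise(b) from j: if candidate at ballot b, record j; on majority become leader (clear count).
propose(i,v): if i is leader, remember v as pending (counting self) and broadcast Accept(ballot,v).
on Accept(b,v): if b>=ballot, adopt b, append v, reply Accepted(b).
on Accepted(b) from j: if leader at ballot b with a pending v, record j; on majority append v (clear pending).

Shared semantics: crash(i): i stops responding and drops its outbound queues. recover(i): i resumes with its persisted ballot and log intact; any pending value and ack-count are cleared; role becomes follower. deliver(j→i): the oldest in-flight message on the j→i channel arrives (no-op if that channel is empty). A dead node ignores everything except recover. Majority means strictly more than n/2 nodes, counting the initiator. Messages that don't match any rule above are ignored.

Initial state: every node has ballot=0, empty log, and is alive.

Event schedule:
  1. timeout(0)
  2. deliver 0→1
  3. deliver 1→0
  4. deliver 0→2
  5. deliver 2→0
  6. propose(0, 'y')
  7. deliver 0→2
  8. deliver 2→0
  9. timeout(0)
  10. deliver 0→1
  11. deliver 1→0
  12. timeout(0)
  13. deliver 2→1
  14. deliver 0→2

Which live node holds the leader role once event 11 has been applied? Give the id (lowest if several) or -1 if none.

e1 timeout(0): 0[cand,b=3,-]
e2 deliver 0→1: 1[foll,b=3,-]
e3 deliver 1→0: 0[lead,b=3,-]
e4 deliver 0→2: 2[foll,b=3,-]
e5 deliver 2→0: ·
e6 propose(0,'y'): ·
e7 deliver 0→2: 2[foll,b=3,y]
e8 deliver 2→0: 0[lead,b=3,y]
e9 timeout(0): 0[cand,b=6,y]
e10 deliver 0→1: 1[foll,b=3,y]
e11 deliver 1→0: ·

-1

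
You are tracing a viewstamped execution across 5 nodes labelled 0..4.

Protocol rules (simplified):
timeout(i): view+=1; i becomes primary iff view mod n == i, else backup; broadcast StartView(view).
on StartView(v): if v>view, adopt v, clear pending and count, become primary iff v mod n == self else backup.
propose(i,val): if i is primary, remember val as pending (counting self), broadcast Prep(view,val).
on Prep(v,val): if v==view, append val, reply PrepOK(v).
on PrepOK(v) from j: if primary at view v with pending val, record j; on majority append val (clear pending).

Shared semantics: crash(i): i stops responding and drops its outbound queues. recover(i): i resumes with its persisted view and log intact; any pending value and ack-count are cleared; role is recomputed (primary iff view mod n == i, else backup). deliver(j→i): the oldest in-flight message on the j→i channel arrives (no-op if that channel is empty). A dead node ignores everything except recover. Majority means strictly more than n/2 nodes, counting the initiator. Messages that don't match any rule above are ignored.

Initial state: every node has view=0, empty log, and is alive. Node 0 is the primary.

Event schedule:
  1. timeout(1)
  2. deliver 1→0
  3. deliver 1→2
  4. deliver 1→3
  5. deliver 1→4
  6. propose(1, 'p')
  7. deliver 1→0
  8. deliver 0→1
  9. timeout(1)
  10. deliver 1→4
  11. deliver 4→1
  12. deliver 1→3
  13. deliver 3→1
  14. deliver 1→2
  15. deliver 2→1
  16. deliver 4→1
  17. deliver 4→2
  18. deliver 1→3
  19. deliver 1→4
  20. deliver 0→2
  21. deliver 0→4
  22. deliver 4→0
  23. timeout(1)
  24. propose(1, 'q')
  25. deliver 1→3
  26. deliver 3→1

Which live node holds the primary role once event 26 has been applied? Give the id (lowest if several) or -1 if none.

1. timeout(1):  <1:prim v1 ->
2. deliver 1→0:  <0:back v1 ->
3. deliver 1→2:  <2:back v1 ->
4. deliver 1→3:  <3:back v1 ->
5. deliver 1→4:  <4:back v1 ->
6. propose(1,'p'):  nop
7. deliver 1→0:  <0:back v1 p>
8. deliver 0→1:  nop
9. timeout(1):  <1:back v2 ->
10. deliver 1→4:  <4:back v1 p>
11. deliver 4→1:  nop
12. deliver 1→3:  <3:back v1 p>
13. deliver 3→1:  nop
14. deliver 1→2:  <2:back v1 p>
15. deliver 2→1:  nop
16. deliver 4→1:  nop
17. deliver 4→2:  nop
18. deliver 1→3:  <3:back v2 p>
19. deliver 1→4:  <4:back v2 p>
20. deliver 0→2:  nop
21. deliver 0→4:  nop
22. deliver 4→0:  nop
23. timeout(1):  <1:back v3 ->
24. propose(1,'q'):  nop
25. deliver 1→3:  <3:prim v3 p>
26. deliver 3→1:  nop

3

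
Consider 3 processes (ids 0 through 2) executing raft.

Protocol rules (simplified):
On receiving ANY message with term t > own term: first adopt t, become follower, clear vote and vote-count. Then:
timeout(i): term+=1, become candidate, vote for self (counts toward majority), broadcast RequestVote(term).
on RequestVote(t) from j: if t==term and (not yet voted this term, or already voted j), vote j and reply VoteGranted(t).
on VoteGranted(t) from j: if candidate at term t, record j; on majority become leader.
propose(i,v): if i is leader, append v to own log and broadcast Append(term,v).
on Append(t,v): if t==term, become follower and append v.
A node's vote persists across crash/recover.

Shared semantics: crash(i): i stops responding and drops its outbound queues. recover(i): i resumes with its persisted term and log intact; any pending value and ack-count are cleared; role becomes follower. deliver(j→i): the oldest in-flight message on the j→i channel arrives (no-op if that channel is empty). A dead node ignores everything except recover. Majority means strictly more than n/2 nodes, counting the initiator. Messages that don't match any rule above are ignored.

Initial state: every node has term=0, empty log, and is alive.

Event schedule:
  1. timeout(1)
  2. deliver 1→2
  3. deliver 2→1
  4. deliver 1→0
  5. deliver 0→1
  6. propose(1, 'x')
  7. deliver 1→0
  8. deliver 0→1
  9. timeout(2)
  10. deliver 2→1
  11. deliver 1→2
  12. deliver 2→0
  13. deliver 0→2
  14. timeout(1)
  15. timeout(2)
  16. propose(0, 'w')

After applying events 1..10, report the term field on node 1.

2

step 1 timeout(1): 1={cand,t=1,log=-}
step 2 deliver 1→2: 2={foll,t=1,log=-}
step 3 deliver 2→1: 1={lead,t=1,log=-}
step 4 deliver 1→0: 0={foll,t=1,log=-}
step 5 deliver 0→1: —
step 6 propose(1,'x'): 1={lead,t=1,log=x}
step 7 deliver 1→0: 0={foll,t=1,log=x}
step 8 deliver 0→1: —
step 9 timeout(2): 2={cand,t=2,log=-}
step 10 deliver 2→1: 1={foll,t=2,log=x}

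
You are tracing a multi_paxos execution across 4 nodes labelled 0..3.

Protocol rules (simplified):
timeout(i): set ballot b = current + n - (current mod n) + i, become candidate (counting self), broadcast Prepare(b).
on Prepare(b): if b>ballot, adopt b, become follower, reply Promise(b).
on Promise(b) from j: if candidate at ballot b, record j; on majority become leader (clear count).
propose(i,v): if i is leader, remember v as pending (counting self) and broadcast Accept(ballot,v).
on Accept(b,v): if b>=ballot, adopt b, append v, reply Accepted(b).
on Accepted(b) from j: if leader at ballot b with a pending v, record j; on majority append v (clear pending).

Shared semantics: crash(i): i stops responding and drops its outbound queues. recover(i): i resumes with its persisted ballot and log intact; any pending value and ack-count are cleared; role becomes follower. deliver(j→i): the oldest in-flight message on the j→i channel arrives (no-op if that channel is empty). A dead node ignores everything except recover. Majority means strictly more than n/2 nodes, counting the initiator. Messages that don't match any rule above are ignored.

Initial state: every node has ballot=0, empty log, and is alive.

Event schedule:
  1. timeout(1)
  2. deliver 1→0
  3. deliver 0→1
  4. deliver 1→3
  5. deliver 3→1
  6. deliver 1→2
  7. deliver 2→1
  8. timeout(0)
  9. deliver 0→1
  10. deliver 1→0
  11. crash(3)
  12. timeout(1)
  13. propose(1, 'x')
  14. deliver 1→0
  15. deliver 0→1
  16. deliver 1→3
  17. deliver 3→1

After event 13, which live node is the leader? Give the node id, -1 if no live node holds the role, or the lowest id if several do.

[1] timeout(1) → N1(cand b5 [-])
[2] deliver 1→0 → N0(foll b5 [-])
[3] deliver 0→1 → ∅
[4] deliver 1→3 → N3(foll b5 [-])
[5] deliver 3→1 → N1(lead b5 [-])
[6] deliver 1→2 → N2(foll b5 [-])
[7] deliver 2→1 → ∅
[8] timeout(0) → N0(cand b8 [-])
[9] deliver 0→1 → N1(foll b8 [-])
[10] deliver 1→0 → ∅
[11] crash(3) → N3(✗foll b5 [-])
[12] timeout(1) → N1(cand b13 [-])
[13] propose(1,'x') → ∅

-1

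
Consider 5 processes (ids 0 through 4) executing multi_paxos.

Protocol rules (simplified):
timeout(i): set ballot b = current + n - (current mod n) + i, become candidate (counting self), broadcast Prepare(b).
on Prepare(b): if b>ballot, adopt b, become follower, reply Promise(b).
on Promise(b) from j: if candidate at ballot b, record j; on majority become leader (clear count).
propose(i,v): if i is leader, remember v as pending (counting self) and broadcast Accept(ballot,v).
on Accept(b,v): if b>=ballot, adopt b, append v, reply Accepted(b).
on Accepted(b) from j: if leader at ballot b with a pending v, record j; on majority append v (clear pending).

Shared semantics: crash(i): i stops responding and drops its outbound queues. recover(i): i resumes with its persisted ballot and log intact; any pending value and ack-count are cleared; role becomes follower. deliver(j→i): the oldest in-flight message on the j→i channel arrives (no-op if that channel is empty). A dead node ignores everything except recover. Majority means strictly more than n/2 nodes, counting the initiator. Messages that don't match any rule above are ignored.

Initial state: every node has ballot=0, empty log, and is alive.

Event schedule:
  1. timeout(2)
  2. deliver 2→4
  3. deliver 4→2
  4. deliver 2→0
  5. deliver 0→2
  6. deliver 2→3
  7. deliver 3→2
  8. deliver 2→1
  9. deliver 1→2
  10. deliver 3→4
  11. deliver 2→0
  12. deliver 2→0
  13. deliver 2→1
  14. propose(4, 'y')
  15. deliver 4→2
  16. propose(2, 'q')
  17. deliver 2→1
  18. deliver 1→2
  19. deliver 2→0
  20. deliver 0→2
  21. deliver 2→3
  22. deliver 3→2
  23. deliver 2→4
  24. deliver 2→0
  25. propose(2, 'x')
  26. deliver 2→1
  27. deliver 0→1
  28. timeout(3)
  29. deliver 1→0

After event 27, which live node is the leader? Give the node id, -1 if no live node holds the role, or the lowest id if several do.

1. timeout(2):  <2:cand b7 ->
2. deliver 2→4:  <4:foll b7 ->
3. deliver 4→2:  nop
4. deliver 2→0:  <0:foll b7 ->
5. deliver 0→2:  <2:lead b7 ->
6. deliver 2→3:  <3:foll b7 ->
7. deliver 3→2:  nop
8. deliver 2→1:  <1:foll b7 ->
9. deliver 1→2:  nop
10. deliver 3→4:  nop
11. deliver 2→0:  nop
12. deliver 2→0:  nop
13. deliver 2→1:  nop
14. propose(4,'y'):  nop
15. deliver 4→2:  nop
16. propose(2,'q'):  nop
17. deliver 2→1:  <1:foll b7 q>
18. deliver 1→2:  nop
19. deliver 2→0:  <0:foll b7 q>
20. deliver 0→2:  <2:lead b7 q>
21. deliver 2→3:  <3:foll b7 q>
22. deliver 3→2:  nop
23. deliver 2→4:  <4:foll b7 q>
24. deliver 2→0:  nop
25. propose(2,'x'):  nop
26. deliver 2→1:  <1:foll b7 q,x>
27. deliver 0→1:  nop

2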